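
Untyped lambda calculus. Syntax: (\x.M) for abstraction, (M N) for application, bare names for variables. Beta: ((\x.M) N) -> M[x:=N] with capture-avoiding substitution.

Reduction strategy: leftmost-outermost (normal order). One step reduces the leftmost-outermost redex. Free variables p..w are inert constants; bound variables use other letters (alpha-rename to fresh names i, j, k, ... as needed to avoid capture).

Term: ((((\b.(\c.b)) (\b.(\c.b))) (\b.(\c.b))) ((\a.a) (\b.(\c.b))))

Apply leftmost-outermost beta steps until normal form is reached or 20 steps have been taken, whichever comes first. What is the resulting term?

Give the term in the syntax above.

Answer: (\c.(\b.(\c.b)))

Derivation:
Step 0: ((((\b.(\c.b)) (\b.(\c.b))) (\b.(\c.b))) ((\a.a) (\b.(\c.b))))
Step 1: (((\c.(\b.(\c.b))) (\b.(\c.b))) ((\a.a) (\b.(\c.b))))
Step 2: ((\b.(\c.b)) ((\a.a) (\b.(\c.b))))
Step 3: (\c.((\a.a) (\b.(\c.b))))
Step 4: (\c.(\b.(\c.b)))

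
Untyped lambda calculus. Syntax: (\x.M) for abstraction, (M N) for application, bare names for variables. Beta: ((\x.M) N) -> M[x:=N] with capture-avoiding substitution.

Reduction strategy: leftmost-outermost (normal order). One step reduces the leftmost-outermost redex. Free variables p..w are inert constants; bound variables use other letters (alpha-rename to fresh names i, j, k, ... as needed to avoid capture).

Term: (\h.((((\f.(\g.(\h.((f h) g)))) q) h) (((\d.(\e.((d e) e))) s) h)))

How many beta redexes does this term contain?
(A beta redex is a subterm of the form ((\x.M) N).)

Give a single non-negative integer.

Term: (\h.((((\f.(\g.(\h.((f h) g)))) q) h) (((\d.(\e.((d e) e))) s) h)))
  Redex: ((\f.(\g.(\h.((f h) g)))) q)
  Redex: ((\d.(\e.((d e) e))) s)
Total redexes: 2

Answer: 2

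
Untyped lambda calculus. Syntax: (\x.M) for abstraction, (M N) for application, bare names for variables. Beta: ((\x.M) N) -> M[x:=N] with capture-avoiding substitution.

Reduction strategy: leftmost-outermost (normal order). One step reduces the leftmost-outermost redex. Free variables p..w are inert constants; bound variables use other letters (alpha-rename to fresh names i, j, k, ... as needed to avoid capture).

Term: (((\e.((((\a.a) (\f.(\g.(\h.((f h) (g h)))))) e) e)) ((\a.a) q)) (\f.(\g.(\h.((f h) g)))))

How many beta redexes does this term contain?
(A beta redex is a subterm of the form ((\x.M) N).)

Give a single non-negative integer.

Answer: 3

Derivation:
Term: (((\e.((((\a.a) (\f.(\g.(\h.((f h) (g h)))))) e) e)) ((\a.a) q)) (\f.(\g.(\h.((f h) g)))))
  Redex: ((\e.((((\a.a) (\f.(\g.(\h.((f h) (g h)))))) e) e)) ((\a.a) q))
  Redex: ((\a.a) (\f.(\g.(\h.((f h) (g h))))))
  Redex: ((\a.a) q)
Total redexes: 3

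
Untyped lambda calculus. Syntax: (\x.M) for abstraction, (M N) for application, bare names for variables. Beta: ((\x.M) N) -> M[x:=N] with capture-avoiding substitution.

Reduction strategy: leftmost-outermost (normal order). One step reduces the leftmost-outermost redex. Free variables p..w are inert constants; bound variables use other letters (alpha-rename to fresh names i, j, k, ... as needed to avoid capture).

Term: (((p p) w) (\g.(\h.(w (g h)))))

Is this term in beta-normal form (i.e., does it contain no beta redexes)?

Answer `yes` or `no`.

Answer: yes

Derivation:
Term: (((p p) w) (\g.(\h.(w (g h)))))
No beta redexes found.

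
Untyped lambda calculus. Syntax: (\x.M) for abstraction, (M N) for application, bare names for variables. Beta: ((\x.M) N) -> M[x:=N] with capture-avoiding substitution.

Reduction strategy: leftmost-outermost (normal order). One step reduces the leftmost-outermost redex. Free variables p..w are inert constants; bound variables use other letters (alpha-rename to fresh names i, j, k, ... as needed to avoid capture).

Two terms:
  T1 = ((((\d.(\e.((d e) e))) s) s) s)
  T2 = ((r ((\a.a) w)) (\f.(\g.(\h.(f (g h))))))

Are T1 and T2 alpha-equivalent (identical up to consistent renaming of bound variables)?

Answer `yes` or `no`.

Term 1: ((((\d.(\e.((d e) e))) s) s) s)
Term 2: ((r ((\a.a) w)) (\f.(\g.(\h.(f (g h))))))
Alpha-equivalence: compare structure up to binder renaming.
Result: False

Answer: no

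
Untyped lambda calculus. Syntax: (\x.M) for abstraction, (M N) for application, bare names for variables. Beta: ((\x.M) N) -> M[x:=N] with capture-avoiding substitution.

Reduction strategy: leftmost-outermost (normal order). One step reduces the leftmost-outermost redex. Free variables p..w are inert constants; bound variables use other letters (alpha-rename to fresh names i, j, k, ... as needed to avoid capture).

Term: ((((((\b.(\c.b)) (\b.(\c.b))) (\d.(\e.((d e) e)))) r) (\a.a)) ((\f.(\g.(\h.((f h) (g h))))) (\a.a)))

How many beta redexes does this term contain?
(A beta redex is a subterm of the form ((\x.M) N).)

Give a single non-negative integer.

Answer: 2

Derivation:
Term: ((((((\b.(\c.b)) (\b.(\c.b))) (\d.(\e.((d e) e)))) r) (\a.a)) ((\f.(\g.(\h.((f h) (g h))))) (\a.a)))
  Redex: ((\b.(\c.b)) (\b.(\c.b)))
  Redex: ((\f.(\g.(\h.((f h) (g h))))) (\a.a))
Total redexes: 2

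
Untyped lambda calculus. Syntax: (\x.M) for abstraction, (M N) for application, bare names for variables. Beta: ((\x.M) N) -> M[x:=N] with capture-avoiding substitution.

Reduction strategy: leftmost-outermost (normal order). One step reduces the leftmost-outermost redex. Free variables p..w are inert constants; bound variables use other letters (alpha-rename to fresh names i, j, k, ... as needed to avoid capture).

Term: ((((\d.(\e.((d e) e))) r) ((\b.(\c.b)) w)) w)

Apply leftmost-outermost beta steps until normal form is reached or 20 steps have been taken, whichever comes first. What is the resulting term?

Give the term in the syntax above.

Step 0: ((((\d.(\e.((d e) e))) r) ((\b.(\c.b)) w)) w)
Step 1: (((\e.((r e) e)) ((\b.(\c.b)) w)) w)
Step 2: (((r ((\b.(\c.b)) w)) ((\b.(\c.b)) w)) w)
Step 3: (((r (\c.w)) ((\b.(\c.b)) w)) w)
Step 4: (((r (\c.w)) (\c.w)) w)

Answer: (((r (\c.w)) (\c.w)) w)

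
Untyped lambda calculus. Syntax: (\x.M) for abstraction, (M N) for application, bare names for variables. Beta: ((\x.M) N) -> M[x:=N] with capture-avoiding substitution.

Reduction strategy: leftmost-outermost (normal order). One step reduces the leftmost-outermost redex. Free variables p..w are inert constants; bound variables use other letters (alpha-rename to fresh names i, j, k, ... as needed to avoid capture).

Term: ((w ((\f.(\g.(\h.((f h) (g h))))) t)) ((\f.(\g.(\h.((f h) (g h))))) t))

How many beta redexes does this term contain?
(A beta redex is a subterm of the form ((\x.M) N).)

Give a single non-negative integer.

Answer: 2

Derivation:
Term: ((w ((\f.(\g.(\h.((f h) (g h))))) t)) ((\f.(\g.(\h.((f h) (g h))))) t))
  Redex: ((\f.(\g.(\h.((f h) (g h))))) t)
  Redex: ((\f.(\g.(\h.((f h) (g h))))) t)
Total redexes: 2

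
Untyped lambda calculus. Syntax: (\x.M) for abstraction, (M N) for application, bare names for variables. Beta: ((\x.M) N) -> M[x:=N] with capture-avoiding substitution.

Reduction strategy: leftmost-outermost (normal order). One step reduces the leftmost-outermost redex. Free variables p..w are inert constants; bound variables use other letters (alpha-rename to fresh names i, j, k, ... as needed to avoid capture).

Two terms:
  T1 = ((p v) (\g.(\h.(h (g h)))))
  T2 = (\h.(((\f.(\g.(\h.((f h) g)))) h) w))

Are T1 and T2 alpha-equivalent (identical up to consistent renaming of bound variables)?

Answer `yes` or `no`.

Answer: no

Derivation:
Term 1: ((p v) (\g.(\h.(h (g h)))))
Term 2: (\h.(((\f.(\g.(\h.((f h) g)))) h) w))
Alpha-equivalence: compare structure up to binder renaming.
Result: False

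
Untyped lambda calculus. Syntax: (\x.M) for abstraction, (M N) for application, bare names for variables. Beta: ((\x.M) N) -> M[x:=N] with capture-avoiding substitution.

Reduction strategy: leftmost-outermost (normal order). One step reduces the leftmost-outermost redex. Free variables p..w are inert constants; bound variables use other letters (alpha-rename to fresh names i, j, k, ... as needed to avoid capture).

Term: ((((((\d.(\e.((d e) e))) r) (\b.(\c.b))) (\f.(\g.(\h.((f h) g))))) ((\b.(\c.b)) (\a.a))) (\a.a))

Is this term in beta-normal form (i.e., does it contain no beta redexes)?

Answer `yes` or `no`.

Answer: no

Derivation:
Term: ((((((\d.(\e.((d e) e))) r) (\b.(\c.b))) (\f.(\g.(\h.((f h) g))))) ((\b.(\c.b)) (\a.a))) (\a.a))
Found 2 beta redex(es).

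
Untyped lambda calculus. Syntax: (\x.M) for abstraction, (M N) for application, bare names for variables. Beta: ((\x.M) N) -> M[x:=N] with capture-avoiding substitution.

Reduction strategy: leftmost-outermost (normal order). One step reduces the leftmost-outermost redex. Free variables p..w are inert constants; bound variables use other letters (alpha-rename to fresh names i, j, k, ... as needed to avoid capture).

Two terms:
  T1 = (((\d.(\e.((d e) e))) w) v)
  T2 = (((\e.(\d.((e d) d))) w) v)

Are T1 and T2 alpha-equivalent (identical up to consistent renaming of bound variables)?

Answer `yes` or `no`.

Term 1: (((\d.(\e.((d e) e))) w) v)
Term 2: (((\e.(\d.((e d) d))) w) v)
Alpha-equivalence: compare structure up to binder renaming.
Result: True

Answer: yes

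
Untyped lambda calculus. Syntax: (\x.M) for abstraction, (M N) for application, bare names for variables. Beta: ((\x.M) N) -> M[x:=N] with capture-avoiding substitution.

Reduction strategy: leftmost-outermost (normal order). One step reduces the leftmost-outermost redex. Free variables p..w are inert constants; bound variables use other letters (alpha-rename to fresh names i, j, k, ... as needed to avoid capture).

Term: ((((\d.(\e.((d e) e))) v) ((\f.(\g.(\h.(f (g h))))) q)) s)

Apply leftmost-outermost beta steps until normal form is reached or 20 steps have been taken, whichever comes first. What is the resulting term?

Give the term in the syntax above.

Step 0: ((((\d.(\e.((d e) e))) v) ((\f.(\g.(\h.(f (g h))))) q)) s)
Step 1: (((\e.((v e) e)) ((\f.(\g.(\h.(f (g h))))) q)) s)
Step 2: (((v ((\f.(\g.(\h.(f (g h))))) q)) ((\f.(\g.(\h.(f (g h))))) q)) s)
Step 3: (((v (\g.(\h.(q (g h))))) ((\f.(\g.(\h.(f (g h))))) q)) s)
Step 4: (((v (\g.(\h.(q (g h))))) (\g.(\h.(q (g h))))) s)

Answer: (((v (\g.(\h.(q (g h))))) (\g.(\h.(q (g h))))) s)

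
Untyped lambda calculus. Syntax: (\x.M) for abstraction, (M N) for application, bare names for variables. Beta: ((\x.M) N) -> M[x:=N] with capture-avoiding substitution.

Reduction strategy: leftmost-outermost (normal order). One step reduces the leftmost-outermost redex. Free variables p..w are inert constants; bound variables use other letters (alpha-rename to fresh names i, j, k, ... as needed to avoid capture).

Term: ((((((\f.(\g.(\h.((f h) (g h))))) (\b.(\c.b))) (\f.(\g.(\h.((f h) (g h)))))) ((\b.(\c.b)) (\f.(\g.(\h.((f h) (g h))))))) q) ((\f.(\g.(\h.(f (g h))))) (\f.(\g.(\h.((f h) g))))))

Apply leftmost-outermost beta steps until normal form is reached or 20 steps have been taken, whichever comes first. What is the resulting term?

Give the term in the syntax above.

Answer: (\g.(\h.(\i.(\j.(((h (g h)) j) i)))))

Derivation:
Step 0: ((((((\f.(\g.(\h.((f h) (g h))))) (\b.(\c.b))) (\f.(\g.(\h.((f h) (g h)))))) ((\b.(\c.b)) (\f.(\g.(\h.((f h) (g h))))))) q) ((\f.(\g.(\h.(f (g h))))) (\f.(\g.(\h.((f h) g))))))
Step 1: (((((\g.(\h.(((\b.(\c.b)) h) (g h)))) (\f.(\g.(\h.((f h) (g h)))))) ((\b.(\c.b)) (\f.(\g.(\h.((f h) (g h))))))) q) ((\f.(\g.(\h.(f (g h))))) (\f.(\g.(\h.((f h) g))))))
Step 2: ((((\h.(((\b.(\c.b)) h) ((\f.(\g.(\h.((f h) (g h))))) h))) ((\b.(\c.b)) (\f.(\g.(\h.((f h) (g h))))))) q) ((\f.(\g.(\h.(f (g h))))) (\f.(\g.(\h.((f h) g))))))
Step 3: (((((\b.(\c.b)) ((\b.(\c.b)) (\f.(\g.(\h.((f h) (g h))))))) ((\f.(\g.(\h.((f h) (g h))))) ((\b.(\c.b)) (\f.(\g.(\h.((f h) (g h)))))))) q) ((\f.(\g.(\h.(f (g h))))) (\f.(\g.(\h.((f h) g))))))
Step 4: ((((\c.((\b.(\c.b)) (\f.(\g.(\h.((f h) (g h))))))) ((\f.(\g.(\h.((f h) (g h))))) ((\b.(\c.b)) (\f.(\g.(\h.((f h) (g h)))))))) q) ((\f.(\g.(\h.(f (g h))))) (\f.(\g.(\h.((f h) g))))))
Step 5: ((((\b.(\c.b)) (\f.(\g.(\h.((f h) (g h)))))) q) ((\f.(\g.(\h.(f (g h))))) (\f.(\g.(\h.((f h) g))))))
Step 6: (((\c.(\f.(\g.(\h.((f h) (g h)))))) q) ((\f.(\g.(\h.(f (g h))))) (\f.(\g.(\h.((f h) g))))))
Step 7: ((\f.(\g.(\h.((f h) (g h))))) ((\f.(\g.(\h.(f (g h))))) (\f.(\g.(\h.((f h) g))))))
Step 8: (\g.(\h.((((\f.(\g.(\h.(f (g h))))) (\f.(\g.(\h.((f h) g))))) h) (g h))))
Step 9: (\g.(\h.(((\g.(\h.((\f.(\g.(\h.((f h) g)))) (g h)))) h) (g h))))
Step 10: (\g.(\h.((\i.((\f.(\g.(\h.((f h) g)))) (h i))) (g h))))
Step 11: (\g.(\h.((\f.(\g.(\h.((f h) g)))) (h (g h)))))
Step 12: (\g.(\h.(\i.(\j.(((h (g h)) j) i)))))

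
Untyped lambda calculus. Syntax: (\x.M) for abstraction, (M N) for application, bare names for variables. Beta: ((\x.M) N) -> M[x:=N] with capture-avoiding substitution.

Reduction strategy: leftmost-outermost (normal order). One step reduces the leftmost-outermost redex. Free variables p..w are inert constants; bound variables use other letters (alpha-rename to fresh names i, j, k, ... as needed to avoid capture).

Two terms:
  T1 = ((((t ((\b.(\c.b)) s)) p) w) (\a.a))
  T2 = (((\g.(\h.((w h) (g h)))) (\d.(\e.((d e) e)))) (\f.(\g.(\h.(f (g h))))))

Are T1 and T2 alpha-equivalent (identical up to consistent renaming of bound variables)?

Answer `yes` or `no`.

Answer: no

Derivation:
Term 1: ((((t ((\b.(\c.b)) s)) p) w) (\a.a))
Term 2: (((\g.(\h.((w h) (g h)))) (\d.(\e.((d e) e)))) (\f.(\g.(\h.(f (g h))))))
Alpha-equivalence: compare structure up to binder renaming.
Result: False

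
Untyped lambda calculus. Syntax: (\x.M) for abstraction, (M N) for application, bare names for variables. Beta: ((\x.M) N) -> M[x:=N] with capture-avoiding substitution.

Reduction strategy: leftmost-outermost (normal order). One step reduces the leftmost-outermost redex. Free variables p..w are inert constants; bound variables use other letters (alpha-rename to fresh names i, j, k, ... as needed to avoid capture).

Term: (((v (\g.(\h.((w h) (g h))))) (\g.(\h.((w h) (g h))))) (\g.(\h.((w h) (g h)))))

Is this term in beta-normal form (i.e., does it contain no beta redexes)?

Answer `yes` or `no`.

Answer: yes

Derivation:
Term: (((v (\g.(\h.((w h) (g h))))) (\g.(\h.((w h) (g h))))) (\g.(\h.((w h) (g h)))))
No beta redexes found.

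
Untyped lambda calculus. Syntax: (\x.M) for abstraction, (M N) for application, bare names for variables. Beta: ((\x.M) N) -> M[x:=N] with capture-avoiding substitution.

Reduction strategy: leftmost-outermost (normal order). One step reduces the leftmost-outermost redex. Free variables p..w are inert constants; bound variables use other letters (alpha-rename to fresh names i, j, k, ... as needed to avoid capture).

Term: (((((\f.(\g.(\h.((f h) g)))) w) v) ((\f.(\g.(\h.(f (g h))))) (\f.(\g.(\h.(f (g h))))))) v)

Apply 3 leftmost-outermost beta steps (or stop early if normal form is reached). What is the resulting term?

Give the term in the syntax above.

Step 0: (((((\f.(\g.(\h.((f h) g)))) w) v) ((\f.(\g.(\h.(f (g h))))) (\f.(\g.(\h.(f (g h))))))) v)
Step 1: ((((\g.(\h.((w h) g))) v) ((\f.(\g.(\h.(f (g h))))) (\f.(\g.(\h.(f (g h))))))) v)
Step 2: (((\h.((w h) v)) ((\f.(\g.(\h.(f (g h))))) (\f.(\g.(\h.(f (g h))))))) v)
Step 3: (((w ((\f.(\g.(\h.(f (g h))))) (\f.(\g.(\h.(f (g h))))))) v) v)

Answer: (((w ((\f.(\g.(\h.(f (g h))))) (\f.(\g.(\h.(f (g h))))))) v) v)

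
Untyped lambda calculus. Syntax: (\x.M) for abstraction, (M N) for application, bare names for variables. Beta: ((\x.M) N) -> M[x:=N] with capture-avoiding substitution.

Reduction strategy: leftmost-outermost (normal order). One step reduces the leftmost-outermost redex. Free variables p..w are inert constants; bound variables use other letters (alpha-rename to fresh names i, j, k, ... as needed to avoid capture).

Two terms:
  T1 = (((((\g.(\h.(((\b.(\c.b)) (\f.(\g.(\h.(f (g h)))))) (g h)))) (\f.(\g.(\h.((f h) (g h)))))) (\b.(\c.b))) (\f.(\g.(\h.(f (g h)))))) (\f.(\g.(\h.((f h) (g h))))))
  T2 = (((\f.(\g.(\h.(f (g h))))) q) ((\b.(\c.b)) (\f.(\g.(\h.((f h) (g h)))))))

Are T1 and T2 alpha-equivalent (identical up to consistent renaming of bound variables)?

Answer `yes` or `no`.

Answer: no

Derivation:
Term 1: (((((\g.(\h.(((\b.(\c.b)) (\f.(\g.(\h.(f (g h)))))) (g h)))) (\f.(\g.(\h.((f h) (g h)))))) (\b.(\c.b))) (\f.(\g.(\h.(f (g h)))))) (\f.(\g.(\h.((f h) (g h))))))
Term 2: (((\f.(\g.(\h.(f (g h))))) q) ((\b.(\c.b)) (\f.(\g.(\h.((f h) (g h)))))))
Alpha-equivalence: compare structure up to binder renaming.
Result: False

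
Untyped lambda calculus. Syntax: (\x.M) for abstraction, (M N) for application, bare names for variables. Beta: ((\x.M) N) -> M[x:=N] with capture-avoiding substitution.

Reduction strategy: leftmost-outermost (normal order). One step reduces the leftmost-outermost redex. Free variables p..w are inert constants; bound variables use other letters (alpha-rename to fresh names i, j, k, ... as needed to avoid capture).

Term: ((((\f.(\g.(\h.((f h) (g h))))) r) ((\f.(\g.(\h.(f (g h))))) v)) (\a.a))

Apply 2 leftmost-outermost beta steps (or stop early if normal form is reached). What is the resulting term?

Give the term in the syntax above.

Answer: ((\h.((r h) (((\f.(\g.(\h.(f (g h))))) v) h))) (\a.a))

Derivation:
Step 0: ((((\f.(\g.(\h.((f h) (g h))))) r) ((\f.(\g.(\h.(f (g h))))) v)) (\a.a))
Step 1: (((\g.(\h.((r h) (g h)))) ((\f.(\g.(\h.(f (g h))))) v)) (\a.a))
Step 2: ((\h.((r h) (((\f.(\g.(\h.(f (g h))))) v) h))) (\a.a))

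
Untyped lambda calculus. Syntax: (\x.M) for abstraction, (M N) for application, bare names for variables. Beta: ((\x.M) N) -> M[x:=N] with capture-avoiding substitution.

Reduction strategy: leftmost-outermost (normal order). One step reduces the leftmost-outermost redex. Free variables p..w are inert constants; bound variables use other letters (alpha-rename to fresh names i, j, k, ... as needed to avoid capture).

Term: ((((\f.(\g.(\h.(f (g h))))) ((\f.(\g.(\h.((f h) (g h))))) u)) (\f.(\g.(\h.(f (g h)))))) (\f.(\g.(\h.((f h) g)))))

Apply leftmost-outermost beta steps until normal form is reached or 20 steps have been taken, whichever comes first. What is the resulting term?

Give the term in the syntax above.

Step 0: ((((\f.(\g.(\h.(f (g h))))) ((\f.(\g.(\h.((f h) (g h))))) u)) (\f.(\g.(\h.(f (g h)))))) (\f.(\g.(\h.((f h) g)))))
Step 1: (((\g.(\h.(((\f.(\g.(\h.((f h) (g h))))) u) (g h)))) (\f.(\g.(\h.(f (g h)))))) (\f.(\g.(\h.((f h) g)))))
Step 2: ((\h.(((\f.(\g.(\h.((f h) (g h))))) u) ((\f.(\g.(\h.(f (g h))))) h))) (\f.(\g.(\h.((f h) g)))))
Step 3: (((\f.(\g.(\h.((f h) (g h))))) u) ((\f.(\g.(\h.(f (g h))))) (\f.(\g.(\h.((f h) g))))))
Step 4: ((\g.(\h.((u h) (g h)))) ((\f.(\g.(\h.(f (g h))))) (\f.(\g.(\h.((f h) g))))))
Step 5: (\h.((u h) (((\f.(\g.(\h.(f (g h))))) (\f.(\g.(\h.((f h) g))))) h)))
Step 6: (\h.((u h) ((\g.(\h.((\f.(\g.(\h.((f h) g)))) (g h)))) h)))
Step 7: (\h.((u h) (\i.((\f.(\g.(\h.((f h) g)))) (h i)))))
Step 8: (\h.((u h) (\i.(\g.(\j.(((h i) j) g))))))

Answer: (\h.((u h) (\i.(\g.(\j.(((h i) j) g))))))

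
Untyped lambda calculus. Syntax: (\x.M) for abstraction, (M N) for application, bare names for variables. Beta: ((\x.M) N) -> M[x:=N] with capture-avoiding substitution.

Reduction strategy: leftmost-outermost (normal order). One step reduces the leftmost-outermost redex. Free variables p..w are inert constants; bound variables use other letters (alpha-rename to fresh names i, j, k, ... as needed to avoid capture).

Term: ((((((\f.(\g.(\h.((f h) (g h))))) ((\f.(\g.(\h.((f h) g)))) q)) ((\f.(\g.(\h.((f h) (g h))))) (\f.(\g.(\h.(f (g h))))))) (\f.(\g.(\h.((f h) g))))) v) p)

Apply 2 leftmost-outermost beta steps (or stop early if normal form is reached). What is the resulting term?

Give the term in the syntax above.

Step 0: ((((((\f.(\g.(\h.((f h) (g h))))) ((\f.(\g.(\h.((f h) g)))) q)) ((\f.(\g.(\h.((f h) (g h))))) (\f.(\g.(\h.(f (g h))))))) (\f.(\g.(\h.((f h) g))))) v) p)
Step 1: (((((\g.(\h.((((\f.(\g.(\h.((f h) g)))) q) h) (g h)))) ((\f.(\g.(\h.((f h) (g h))))) (\f.(\g.(\h.(f (g h))))))) (\f.(\g.(\h.((f h) g))))) v) p)
Step 2: ((((\h.((((\f.(\g.(\h.((f h) g)))) q) h) (((\f.(\g.(\h.((f h) (g h))))) (\f.(\g.(\h.(f (g h)))))) h))) (\f.(\g.(\h.((f h) g))))) v) p)

Answer: ((((\h.((((\f.(\g.(\h.((f h) g)))) q) h) (((\f.(\g.(\h.((f h) (g h))))) (\f.(\g.(\h.(f (g h)))))) h))) (\f.(\g.(\h.((f h) g))))) v) p)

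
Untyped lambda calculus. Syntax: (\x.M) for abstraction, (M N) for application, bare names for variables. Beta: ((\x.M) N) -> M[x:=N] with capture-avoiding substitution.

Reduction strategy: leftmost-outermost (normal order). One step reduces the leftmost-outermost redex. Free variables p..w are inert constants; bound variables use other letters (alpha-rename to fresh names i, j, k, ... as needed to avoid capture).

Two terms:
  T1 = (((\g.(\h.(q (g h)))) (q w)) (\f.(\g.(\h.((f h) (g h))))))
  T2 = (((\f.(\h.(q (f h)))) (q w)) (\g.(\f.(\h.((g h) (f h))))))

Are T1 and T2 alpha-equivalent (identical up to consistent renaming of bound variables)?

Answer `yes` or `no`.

Answer: yes

Derivation:
Term 1: (((\g.(\h.(q (g h)))) (q w)) (\f.(\g.(\h.((f h) (g h))))))
Term 2: (((\f.(\h.(q (f h)))) (q w)) (\g.(\f.(\h.((g h) (f h))))))
Alpha-equivalence: compare structure up to binder renaming.
Result: True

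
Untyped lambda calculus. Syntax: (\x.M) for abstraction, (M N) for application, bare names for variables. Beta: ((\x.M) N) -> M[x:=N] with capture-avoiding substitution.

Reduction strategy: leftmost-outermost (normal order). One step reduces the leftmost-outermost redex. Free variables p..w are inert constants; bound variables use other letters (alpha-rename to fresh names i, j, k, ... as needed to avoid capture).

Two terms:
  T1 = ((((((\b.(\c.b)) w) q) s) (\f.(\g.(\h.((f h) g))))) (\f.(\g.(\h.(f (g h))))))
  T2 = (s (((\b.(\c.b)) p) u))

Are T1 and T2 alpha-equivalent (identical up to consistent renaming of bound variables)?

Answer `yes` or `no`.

Answer: no

Derivation:
Term 1: ((((((\b.(\c.b)) w) q) s) (\f.(\g.(\h.((f h) g))))) (\f.(\g.(\h.(f (g h))))))
Term 2: (s (((\b.(\c.b)) p) u))
Alpha-equivalence: compare structure up to binder renaming.
Result: False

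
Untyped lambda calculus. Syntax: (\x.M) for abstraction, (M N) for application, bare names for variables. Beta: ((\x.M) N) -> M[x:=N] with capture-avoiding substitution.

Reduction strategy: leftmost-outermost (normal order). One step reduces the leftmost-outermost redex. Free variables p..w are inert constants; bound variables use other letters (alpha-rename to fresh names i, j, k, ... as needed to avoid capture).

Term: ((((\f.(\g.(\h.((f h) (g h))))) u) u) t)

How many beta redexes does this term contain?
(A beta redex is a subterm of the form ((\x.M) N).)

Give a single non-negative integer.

Term: ((((\f.(\g.(\h.((f h) (g h))))) u) u) t)
  Redex: ((\f.(\g.(\h.((f h) (g h))))) u)
Total redexes: 1

Answer: 1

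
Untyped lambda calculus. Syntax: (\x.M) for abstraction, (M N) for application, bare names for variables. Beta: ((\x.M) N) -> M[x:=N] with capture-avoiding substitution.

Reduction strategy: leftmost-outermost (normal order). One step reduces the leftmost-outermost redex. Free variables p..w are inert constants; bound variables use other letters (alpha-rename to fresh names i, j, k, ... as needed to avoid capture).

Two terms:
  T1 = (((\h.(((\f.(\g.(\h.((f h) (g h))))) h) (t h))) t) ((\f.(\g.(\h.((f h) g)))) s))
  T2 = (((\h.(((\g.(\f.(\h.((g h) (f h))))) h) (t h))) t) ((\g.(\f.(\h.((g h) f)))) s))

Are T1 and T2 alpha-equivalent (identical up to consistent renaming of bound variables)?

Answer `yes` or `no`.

Term 1: (((\h.(((\f.(\g.(\h.((f h) (g h))))) h) (t h))) t) ((\f.(\g.(\h.((f h) g)))) s))
Term 2: (((\h.(((\g.(\f.(\h.((g h) (f h))))) h) (t h))) t) ((\g.(\f.(\h.((g h) f)))) s))
Alpha-equivalence: compare structure up to binder renaming.
Result: True

Answer: yes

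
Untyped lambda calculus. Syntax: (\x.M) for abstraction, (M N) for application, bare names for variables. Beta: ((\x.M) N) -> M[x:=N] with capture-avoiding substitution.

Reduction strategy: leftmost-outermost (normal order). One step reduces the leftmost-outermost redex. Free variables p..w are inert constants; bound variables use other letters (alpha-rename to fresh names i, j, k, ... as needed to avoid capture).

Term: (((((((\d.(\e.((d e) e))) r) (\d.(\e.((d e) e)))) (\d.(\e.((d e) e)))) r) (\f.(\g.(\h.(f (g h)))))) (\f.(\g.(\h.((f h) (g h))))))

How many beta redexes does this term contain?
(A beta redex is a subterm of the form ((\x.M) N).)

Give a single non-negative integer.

Answer: 1

Derivation:
Term: (((((((\d.(\e.((d e) e))) r) (\d.(\e.((d e) e)))) (\d.(\e.((d e) e)))) r) (\f.(\g.(\h.(f (g h)))))) (\f.(\g.(\h.((f h) (g h))))))
  Redex: ((\d.(\e.((d e) e))) r)
Total redexes: 1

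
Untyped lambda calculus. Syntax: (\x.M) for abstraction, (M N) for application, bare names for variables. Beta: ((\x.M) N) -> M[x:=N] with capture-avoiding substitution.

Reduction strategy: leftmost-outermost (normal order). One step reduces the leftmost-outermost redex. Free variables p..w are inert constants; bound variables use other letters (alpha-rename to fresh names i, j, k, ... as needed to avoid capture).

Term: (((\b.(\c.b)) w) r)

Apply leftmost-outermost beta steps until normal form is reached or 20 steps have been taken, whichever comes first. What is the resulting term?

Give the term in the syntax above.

Answer: w

Derivation:
Step 0: (((\b.(\c.b)) w) r)
Step 1: ((\c.w) r)
Step 2: w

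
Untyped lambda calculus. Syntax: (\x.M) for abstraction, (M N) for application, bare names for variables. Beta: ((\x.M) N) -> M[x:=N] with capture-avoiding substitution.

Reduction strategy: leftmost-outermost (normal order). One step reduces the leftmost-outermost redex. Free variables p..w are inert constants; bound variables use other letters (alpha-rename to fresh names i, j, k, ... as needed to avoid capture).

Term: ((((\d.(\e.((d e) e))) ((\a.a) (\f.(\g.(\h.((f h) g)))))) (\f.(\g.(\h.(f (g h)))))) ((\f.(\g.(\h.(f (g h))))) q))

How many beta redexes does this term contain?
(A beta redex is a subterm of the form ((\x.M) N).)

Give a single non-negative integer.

Term: ((((\d.(\e.((d e) e))) ((\a.a) (\f.(\g.(\h.((f h) g)))))) (\f.(\g.(\h.(f (g h)))))) ((\f.(\g.(\h.(f (g h))))) q))
  Redex: ((\d.(\e.((d e) e))) ((\a.a) (\f.(\g.(\h.((f h) g))))))
  Redex: ((\a.a) (\f.(\g.(\h.((f h) g)))))
  Redex: ((\f.(\g.(\h.(f (g h))))) q)
Total redexes: 3

Answer: 3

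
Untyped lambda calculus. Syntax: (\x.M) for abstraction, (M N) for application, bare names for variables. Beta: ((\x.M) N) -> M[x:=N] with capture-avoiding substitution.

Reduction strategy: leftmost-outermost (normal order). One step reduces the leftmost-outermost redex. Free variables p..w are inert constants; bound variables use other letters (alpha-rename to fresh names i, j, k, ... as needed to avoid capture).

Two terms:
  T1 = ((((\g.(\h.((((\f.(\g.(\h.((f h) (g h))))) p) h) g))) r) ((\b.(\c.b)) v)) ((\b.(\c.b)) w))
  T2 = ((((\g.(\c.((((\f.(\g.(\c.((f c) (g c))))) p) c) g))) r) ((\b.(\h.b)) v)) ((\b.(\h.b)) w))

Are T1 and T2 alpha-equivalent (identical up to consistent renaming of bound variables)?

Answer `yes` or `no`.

Term 1: ((((\g.(\h.((((\f.(\g.(\h.((f h) (g h))))) p) h) g))) r) ((\b.(\c.b)) v)) ((\b.(\c.b)) w))
Term 2: ((((\g.(\c.((((\f.(\g.(\c.((f c) (g c))))) p) c) g))) r) ((\b.(\h.b)) v)) ((\b.(\h.b)) w))
Alpha-equivalence: compare structure up to binder renaming.
Result: True

Answer: yes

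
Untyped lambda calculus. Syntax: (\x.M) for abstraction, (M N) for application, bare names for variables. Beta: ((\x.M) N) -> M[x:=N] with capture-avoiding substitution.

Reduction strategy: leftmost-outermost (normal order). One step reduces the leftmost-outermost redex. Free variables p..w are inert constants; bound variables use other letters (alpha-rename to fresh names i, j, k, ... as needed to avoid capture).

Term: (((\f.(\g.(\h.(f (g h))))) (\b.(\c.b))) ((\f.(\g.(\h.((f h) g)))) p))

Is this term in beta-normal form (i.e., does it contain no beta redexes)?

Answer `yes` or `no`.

Answer: no

Derivation:
Term: (((\f.(\g.(\h.(f (g h))))) (\b.(\c.b))) ((\f.(\g.(\h.((f h) g)))) p))
Found 2 beta redex(es).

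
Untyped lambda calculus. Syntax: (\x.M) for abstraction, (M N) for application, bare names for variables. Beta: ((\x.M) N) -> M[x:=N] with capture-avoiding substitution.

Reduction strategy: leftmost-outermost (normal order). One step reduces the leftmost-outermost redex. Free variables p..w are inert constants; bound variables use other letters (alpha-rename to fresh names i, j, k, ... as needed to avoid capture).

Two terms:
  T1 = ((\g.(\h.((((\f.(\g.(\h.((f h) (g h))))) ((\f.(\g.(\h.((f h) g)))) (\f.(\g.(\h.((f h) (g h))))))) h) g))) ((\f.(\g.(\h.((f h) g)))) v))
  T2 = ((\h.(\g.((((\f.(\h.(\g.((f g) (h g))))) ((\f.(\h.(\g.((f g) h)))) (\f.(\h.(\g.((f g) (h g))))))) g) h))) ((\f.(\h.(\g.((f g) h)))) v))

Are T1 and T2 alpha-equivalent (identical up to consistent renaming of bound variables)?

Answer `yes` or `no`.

Term 1: ((\g.(\h.((((\f.(\g.(\h.((f h) (g h))))) ((\f.(\g.(\h.((f h) g)))) (\f.(\g.(\h.((f h) (g h))))))) h) g))) ((\f.(\g.(\h.((f h) g)))) v))
Term 2: ((\h.(\g.((((\f.(\h.(\g.((f g) (h g))))) ((\f.(\h.(\g.((f g) h)))) (\f.(\h.(\g.((f g) (h g))))))) g) h))) ((\f.(\h.(\g.((f g) h)))) v))
Alpha-equivalence: compare structure up to binder renaming.
Result: True

Answer: yes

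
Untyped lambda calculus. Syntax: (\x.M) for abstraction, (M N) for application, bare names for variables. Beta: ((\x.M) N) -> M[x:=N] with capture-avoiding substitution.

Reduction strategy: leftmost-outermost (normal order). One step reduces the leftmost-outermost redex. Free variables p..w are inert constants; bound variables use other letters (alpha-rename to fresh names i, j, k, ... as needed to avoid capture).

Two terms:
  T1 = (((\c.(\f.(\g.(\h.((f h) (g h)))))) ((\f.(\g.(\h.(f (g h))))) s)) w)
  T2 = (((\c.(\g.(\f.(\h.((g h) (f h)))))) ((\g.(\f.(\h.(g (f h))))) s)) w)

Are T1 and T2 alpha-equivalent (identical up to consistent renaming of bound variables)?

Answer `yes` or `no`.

Term 1: (((\c.(\f.(\g.(\h.((f h) (g h)))))) ((\f.(\g.(\h.(f (g h))))) s)) w)
Term 2: (((\c.(\g.(\f.(\h.((g h) (f h)))))) ((\g.(\f.(\h.(g (f h))))) s)) w)
Alpha-equivalence: compare structure up to binder renaming.
Result: True

Answer: yes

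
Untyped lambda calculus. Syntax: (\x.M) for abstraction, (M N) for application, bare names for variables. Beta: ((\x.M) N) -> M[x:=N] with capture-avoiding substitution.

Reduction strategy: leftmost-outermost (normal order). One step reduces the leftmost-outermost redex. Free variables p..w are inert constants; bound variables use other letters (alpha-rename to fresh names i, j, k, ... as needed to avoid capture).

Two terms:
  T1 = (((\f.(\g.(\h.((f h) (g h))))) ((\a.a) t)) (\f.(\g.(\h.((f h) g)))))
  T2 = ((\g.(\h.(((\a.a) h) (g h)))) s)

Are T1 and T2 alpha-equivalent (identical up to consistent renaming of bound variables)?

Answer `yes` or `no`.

Answer: no

Derivation:
Term 1: (((\f.(\g.(\h.((f h) (g h))))) ((\a.a) t)) (\f.(\g.(\h.((f h) g)))))
Term 2: ((\g.(\h.(((\a.a) h) (g h)))) s)
Alpha-equivalence: compare structure up to binder renaming.
Result: False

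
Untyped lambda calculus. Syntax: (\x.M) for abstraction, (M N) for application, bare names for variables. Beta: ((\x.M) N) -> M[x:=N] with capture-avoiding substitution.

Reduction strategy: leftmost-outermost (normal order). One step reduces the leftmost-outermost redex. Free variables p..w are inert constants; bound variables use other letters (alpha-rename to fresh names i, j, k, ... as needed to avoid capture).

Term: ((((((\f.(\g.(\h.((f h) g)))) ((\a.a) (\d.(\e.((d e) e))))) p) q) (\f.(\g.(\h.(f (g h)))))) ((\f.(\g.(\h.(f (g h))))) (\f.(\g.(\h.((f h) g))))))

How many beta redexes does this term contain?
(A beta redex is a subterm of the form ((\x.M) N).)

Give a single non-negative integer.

Term: ((((((\f.(\g.(\h.((f h) g)))) ((\a.a) (\d.(\e.((d e) e))))) p) q) (\f.(\g.(\h.(f (g h)))))) ((\f.(\g.(\h.(f (g h))))) (\f.(\g.(\h.((f h) g))))))
  Redex: ((\f.(\g.(\h.((f h) g)))) ((\a.a) (\d.(\e.((d e) e)))))
  Redex: ((\a.a) (\d.(\e.((d e) e))))
  Redex: ((\f.(\g.(\h.(f (g h))))) (\f.(\g.(\h.((f h) g)))))
Total redexes: 3

Answer: 3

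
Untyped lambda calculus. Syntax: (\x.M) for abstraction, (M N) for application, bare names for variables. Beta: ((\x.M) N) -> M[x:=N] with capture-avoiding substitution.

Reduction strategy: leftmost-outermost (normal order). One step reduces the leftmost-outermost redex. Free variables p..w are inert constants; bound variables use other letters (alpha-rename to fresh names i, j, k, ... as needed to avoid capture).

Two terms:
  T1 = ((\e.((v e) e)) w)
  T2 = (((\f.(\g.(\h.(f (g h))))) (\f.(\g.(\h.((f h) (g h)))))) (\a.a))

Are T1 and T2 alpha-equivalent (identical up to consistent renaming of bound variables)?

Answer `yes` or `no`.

Answer: no

Derivation:
Term 1: ((\e.((v e) e)) w)
Term 2: (((\f.(\g.(\h.(f (g h))))) (\f.(\g.(\h.((f h) (g h)))))) (\a.a))
Alpha-equivalence: compare structure up to binder renaming.
Result: False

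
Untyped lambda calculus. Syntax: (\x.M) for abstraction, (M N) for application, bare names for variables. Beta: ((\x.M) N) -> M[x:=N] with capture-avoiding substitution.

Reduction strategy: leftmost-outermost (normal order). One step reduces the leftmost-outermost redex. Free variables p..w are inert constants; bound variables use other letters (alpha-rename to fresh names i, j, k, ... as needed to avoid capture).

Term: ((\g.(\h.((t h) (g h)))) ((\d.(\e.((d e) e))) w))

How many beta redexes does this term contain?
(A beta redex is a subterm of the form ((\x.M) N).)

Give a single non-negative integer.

Answer: 2

Derivation:
Term: ((\g.(\h.((t h) (g h)))) ((\d.(\e.((d e) e))) w))
  Redex: ((\g.(\h.((t h) (g h)))) ((\d.(\e.((d e) e))) w))
  Redex: ((\d.(\e.((d e) e))) w)
Total redexes: 2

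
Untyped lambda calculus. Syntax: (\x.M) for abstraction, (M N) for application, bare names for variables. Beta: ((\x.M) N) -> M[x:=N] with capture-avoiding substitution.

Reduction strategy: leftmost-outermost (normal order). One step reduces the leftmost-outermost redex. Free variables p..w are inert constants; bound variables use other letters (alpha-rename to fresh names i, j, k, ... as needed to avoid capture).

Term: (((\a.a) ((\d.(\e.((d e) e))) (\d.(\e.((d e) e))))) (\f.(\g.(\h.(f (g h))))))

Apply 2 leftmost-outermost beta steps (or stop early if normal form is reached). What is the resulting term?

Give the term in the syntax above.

Answer: ((\e.(((\d.(\e.((d e) e))) e) e)) (\f.(\g.(\h.(f (g h))))))

Derivation:
Step 0: (((\a.a) ((\d.(\e.((d e) e))) (\d.(\e.((d e) e))))) (\f.(\g.(\h.(f (g h))))))
Step 1: (((\d.(\e.((d e) e))) (\d.(\e.((d e) e)))) (\f.(\g.(\h.(f (g h))))))
Step 2: ((\e.(((\d.(\e.((d e) e))) e) e)) (\f.(\g.(\h.(f (g h))))))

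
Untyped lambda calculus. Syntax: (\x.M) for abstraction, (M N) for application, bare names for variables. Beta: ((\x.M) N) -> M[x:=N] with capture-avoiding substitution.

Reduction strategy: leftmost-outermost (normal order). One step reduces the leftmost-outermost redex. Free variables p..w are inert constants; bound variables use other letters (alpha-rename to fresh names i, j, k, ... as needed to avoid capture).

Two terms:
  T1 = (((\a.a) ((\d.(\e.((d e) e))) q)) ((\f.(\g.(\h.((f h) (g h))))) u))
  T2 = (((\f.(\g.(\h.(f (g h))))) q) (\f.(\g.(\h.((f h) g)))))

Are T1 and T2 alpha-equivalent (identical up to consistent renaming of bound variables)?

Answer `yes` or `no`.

Term 1: (((\a.a) ((\d.(\e.((d e) e))) q)) ((\f.(\g.(\h.((f h) (g h))))) u))
Term 2: (((\f.(\g.(\h.(f (g h))))) q) (\f.(\g.(\h.((f h) g)))))
Alpha-equivalence: compare structure up to binder renaming.
Result: False

Answer: no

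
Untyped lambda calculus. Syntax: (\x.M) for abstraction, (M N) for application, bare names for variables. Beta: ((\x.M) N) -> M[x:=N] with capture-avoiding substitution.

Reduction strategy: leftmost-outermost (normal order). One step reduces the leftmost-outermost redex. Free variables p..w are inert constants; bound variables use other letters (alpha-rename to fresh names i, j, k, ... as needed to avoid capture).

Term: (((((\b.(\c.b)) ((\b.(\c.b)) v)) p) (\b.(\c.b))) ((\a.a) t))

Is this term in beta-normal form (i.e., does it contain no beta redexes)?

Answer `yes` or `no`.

Answer: no

Derivation:
Term: (((((\b.(\c.b)) ((\b.(\c.b)) v)) p) (\b.(\c.b))) ((\a.a) t))
Found 3 beta redex(es).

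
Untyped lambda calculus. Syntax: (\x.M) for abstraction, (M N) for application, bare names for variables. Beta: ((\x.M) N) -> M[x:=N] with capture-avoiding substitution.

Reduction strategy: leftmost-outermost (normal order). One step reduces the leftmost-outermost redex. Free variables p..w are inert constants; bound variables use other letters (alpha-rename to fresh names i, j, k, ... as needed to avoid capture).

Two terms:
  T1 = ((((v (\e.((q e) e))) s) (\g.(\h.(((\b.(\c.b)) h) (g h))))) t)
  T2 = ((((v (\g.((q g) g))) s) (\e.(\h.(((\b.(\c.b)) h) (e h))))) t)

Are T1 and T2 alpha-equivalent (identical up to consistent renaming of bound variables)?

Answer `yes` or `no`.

Answer: yes

Derivation:
Term 1: ((((v (\e.((q e) e))) s) (\g.(\h.(((\b.(\c.b)) h) (g h))))) t)
Term 2: ((((v (\g.((q g) g))) s) (\e.(\h.(((\b.(\c.b)) h) (e h))))) t)
Alpha-equivalence: compare structure up to binder renaming.
Result: True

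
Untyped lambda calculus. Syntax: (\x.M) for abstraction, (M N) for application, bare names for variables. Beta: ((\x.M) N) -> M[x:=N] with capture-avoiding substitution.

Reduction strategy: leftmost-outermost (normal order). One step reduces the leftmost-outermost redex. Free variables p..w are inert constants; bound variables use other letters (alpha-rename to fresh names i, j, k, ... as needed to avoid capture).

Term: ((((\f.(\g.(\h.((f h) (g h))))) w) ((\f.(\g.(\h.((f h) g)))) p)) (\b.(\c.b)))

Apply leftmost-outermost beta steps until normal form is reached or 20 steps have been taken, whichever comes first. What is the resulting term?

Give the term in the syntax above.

Step 0: ((((\f.(\g.(\h.((f h) (g h))))) w) ((\f.(\g.(\h.((f h) g)))) p)) (\b.(\c.b)))
Step 1: (((\g.(\h.((w h) (g h)))) ((\f.(\g.(\h.((f h) g)))) p)) (\b.(\c.b)))
Step 2: ((\h.((w h) (((\f.(\g.(\h.((f h) g)))) p) h))) (\b.(\c.b)))
Step 3: ((w (\b.(\c.b))) (((\f.(\g.(\h.((f h) g)))) p) (\b.(\c.b))))
Step 4: ((w (\b.(\c.b))) ((\g.(\h.((p h) g))) (\b.(\c.b))))
Step 5: ((w (\b.(\c.b))) (\h.((p h) (\b.(\c.b)))))

Answer: ((w (\b.(\c.b))) (\h.((p h) (\b.(\c.b)))))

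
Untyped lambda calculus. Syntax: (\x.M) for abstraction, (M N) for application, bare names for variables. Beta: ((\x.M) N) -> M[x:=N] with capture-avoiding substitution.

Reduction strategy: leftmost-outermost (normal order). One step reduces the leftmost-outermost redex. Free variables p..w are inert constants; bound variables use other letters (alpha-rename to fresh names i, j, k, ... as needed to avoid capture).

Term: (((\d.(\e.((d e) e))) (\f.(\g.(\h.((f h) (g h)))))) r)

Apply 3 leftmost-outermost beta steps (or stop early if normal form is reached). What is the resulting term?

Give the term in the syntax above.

Answer: ((\g.(\h.((r h) (g h)))) r)

Derivation:
Step 0: (((\d.(\e.((d e) e))) (\f.(\g.(\h.((f h) (g h)))))) r)
Step 1: ((\e.(((\f.(\g.(\h.((f h) (g h))))) e) e)) r)
Step 2: (((\f.(\g.(\h.((f h) (g h))))) r) r)
Step 3: ((\g.(\h.((r h) (g h)))) r)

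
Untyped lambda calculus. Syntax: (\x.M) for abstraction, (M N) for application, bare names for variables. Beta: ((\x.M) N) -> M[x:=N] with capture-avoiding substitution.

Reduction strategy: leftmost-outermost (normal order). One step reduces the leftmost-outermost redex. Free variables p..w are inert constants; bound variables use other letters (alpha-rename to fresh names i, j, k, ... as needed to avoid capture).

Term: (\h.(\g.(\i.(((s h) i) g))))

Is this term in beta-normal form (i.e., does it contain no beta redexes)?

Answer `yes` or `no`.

Term: (\h.(\g.(\i.(((s h) i) g))))
No beta redexes found.

Answer: yes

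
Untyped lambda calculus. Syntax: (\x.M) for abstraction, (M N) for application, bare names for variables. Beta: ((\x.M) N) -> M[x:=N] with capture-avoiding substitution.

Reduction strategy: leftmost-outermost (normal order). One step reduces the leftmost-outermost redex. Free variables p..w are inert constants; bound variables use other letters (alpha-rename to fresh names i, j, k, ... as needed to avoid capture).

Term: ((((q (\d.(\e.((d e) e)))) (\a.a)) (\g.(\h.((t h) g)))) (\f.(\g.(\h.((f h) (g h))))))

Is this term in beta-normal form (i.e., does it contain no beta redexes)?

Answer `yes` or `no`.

Answer: yes

Derivation:
Term: ((((q (\d.(\e.((d e) e)))) (\a.a)) (\g.(\h.((t h) g)))) (\f.(\g.(\h.((f h) (g h))))))
No beta redexes found.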